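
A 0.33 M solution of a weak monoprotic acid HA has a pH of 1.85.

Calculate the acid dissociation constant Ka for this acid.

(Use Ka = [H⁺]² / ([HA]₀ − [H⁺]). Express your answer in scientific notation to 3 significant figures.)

[H⁺] = 10^(−pH) = 10^(−1.85) = 1.413e-02 M. For HA ⇌ H⁺ + A⁻, Ka = [H⁺][A⁻]/[HA] = [H⁺]² / ([HA]₀ − [H⁺]) = (1.413e-02)² / (0.33 − 1.413e-02) = 6.32e-04.

K_a = 6.32e-04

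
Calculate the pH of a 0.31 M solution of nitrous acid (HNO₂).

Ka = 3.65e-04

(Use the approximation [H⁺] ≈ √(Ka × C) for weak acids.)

[H⁺] = √(Ka × C) = √(3.65e-04 × 0.31) = 1.0637e-02. pH = -log(1.0637e-02)

pH = 1.97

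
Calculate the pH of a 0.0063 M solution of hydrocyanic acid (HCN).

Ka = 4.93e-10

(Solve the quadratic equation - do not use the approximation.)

x² + Ka×x - Ka×C = 0. Using quadratic formula: [H⁺] = 1.7621e-06

pH = 5.75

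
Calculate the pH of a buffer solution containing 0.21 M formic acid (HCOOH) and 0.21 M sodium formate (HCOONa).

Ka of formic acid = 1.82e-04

pKa = -log(1.82e-04) = 3.74. pH = pKa + log([A⁻]/[HA]) = 3.74 + log(0.21/0.21)

pH = 3.74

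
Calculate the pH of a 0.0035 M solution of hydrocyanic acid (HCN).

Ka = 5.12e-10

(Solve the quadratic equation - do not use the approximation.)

x² + Ka×x - Ka×C = 0. Using quadratic formula: [H⁺] = 1.3384e-06

pH = 5.87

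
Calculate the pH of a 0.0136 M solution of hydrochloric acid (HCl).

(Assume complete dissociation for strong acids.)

[H⁺] = 0.0136 M for strong acid. pH = -log[H⁺] = -log(0.0136)

pH = 1.87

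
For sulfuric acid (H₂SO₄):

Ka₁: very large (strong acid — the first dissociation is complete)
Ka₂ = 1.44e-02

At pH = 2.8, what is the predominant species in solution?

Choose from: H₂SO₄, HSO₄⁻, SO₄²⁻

The first dissociation is complete, so H₂SO₄ itself is never the predominant species in water; pKa₂ = -log(1.44e-02) = 1.84. For a polyprotic acid the predominant species crosses at each pKa: below pKa_n the protonated form dominates, above it the deprotonated form does. At pH = 2.8, the predominant species is SO₄²⁻.

SO₄²⁻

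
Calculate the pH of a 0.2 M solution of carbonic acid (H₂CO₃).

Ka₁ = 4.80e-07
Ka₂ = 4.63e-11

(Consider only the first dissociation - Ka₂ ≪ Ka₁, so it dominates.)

First dissociation dominates. From Ka₁ = [H⁺][HA⁻]/[H₂A], x² + Ka₁·x − Ka₁·C = 0 with C = 0.2 M and Ka₁ = 4.80e-07. Solving: [H⁺] = (−Ka₁ + √(Ka₁² + 4·Ka₁·C)) / 2 = 3.0960e-04 M. pH = -log(3.0960e-04) = 3.51.

pH = 3.51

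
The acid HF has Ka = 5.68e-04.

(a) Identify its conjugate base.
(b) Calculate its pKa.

(a) The conjugate base is formed by removing one H⁺ from HF, giving F⁻. (b) pKa = -log(Ka) = -log(5.68e-04) = 3.25.

Conjugate base: F⁻; pK_a = 3.25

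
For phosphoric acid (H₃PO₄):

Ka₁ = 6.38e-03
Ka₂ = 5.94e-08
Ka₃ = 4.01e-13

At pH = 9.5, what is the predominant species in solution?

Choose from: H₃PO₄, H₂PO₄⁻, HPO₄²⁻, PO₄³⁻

pKa₁ = 2.20, pKa₂ = 7.23, pKa₃ = 12.40. For a polyprotic acid the predominant species crosses at each pKa: below pKa_n the protonated form dominates, above it the deprotonated form does. At pH = 9.5, the predominant species is HPO₄²⁻.

HPO₄²⁻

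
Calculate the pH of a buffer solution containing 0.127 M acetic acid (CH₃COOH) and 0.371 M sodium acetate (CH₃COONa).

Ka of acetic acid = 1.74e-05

pKa = -log(1.74e-05) = 4.76. pH = pKa + log([A⁻]/[HA]) = 4.76 + log(0.371/0.127)

pH = 5.23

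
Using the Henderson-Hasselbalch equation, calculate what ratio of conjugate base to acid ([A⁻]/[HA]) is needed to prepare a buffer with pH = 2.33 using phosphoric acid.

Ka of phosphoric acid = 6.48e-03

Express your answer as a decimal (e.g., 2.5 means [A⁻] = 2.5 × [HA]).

pKa = -log(6.48e-03) = 2.1884. pH = pKa + log([A⁻]/[HA]), so log([A⁻]/[HA]) = pH − pKa = 2.33 − 2.1884 = 0.1416. [A⁻]/[HA] = 10^(0.1416) = 1.39

[A⁻]/[HA] = 1.39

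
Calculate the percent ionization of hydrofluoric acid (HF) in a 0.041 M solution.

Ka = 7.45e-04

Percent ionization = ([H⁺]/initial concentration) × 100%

Using Ka equilibrium: x² + Ka×x - Ka×C = 0. Solving: [H⁺] = 5.1668e-03. Percent = (5.1668e-03/0.041) × 100

Percent ionization = 12.6%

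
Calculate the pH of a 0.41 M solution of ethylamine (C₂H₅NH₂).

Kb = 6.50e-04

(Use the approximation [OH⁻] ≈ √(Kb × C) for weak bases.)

[OH⁻] = √(Kb × C) = √(6.50e-04 × 0.41) = 1.6325e-02. pOH = 1.79, pH = 14 - pOH

pH = 12.21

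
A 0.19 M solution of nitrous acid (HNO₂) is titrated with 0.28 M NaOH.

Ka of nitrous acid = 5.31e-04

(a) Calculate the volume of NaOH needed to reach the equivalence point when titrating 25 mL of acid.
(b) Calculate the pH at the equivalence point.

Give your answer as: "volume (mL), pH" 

moles acid = 0.19 × 25/1000 = 0.00475 mol; V_base = moles/0.28 × 1000 = 17.0 mL. At equivalence only the conjugate base is present: [A⁻] = 0.00475/0.042 = 1.1319e-01 M. Kb = Kw/Ka = 1.88e-11; [OH⁻] = √(Kb × [A⁻]) = 1.4600e-06; pOH = 5.84; pH = 14 - pOH = 8.16.

V = 17.0 mL, pH = 8.16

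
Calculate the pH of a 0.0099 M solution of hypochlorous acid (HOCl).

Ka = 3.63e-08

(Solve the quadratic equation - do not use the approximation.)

x² + Ka×x - Ka×C = 0. Using quadratic formula: [H⁺] = 1.8939e-05

pH = 4.72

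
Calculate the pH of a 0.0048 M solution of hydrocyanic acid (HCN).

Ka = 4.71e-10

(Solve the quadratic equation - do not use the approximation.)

x² + Ka×x - Ka×C = 0. Using quadratic formula: [H⁺] = 1.5034e-06

pH = 5.82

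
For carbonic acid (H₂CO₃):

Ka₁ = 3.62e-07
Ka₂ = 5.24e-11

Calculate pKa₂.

pKa₂ = -log(Ka₂) = -log(5.24e-11) = 10.28.

pK_{a2} = 10.28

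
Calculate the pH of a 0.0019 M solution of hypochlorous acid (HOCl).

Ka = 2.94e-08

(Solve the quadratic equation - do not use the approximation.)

x² + Ka×x - Ka×C = 0. Using quadratic formula: [H⁺] = 7.4593e-06

pH = 5.13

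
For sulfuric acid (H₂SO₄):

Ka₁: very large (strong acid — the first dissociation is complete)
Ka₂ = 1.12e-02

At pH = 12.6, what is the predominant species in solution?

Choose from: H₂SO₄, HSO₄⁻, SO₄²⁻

The first dissociation is complete, so H₂SO₄ itself is never the predominant species in water; pKa₂ = -log(1.12e-02) = 1.95. For a polyprotic acid the predominant species crosses at each pKa: below pKa_n the protonated form dominates, above it the deprotonated form does. At pH = 12.6, the predominant species is SO₄²⁻.

SO₄²⁻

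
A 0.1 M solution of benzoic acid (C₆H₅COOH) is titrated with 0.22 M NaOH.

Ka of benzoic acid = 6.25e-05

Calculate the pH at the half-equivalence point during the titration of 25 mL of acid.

At half-equivalence [HA] = [A⁻], so Henderson-Hasselbalch gives pH = pKa = -log(6.25e-05) = 4.20.

pH = pKa = 4.20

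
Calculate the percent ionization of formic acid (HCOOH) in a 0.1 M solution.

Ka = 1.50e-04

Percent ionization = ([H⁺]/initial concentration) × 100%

Using Ka equilibrium: x² + Ka×x - Ka×C = 0. Solving: [H⁺] = 3.7987e-03. Percent = (3.7987e-03/0.1) × 100

Percent ionization = 3.8%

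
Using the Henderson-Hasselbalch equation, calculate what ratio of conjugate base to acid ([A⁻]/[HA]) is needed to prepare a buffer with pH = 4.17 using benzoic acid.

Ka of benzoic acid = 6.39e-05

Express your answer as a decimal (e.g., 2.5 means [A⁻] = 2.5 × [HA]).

pKa = -log(6.39e-05) = 4.1945. pH = pKa + log([A⁻]/[HA]), so log([A⁻]/[HA]) = pH − pKa = 4.17 − 4.1945 = -0.0245. [A⁻]/[HA] = 10^(-0.0245) = 0.945

[A⁻]/[HA] = 0.945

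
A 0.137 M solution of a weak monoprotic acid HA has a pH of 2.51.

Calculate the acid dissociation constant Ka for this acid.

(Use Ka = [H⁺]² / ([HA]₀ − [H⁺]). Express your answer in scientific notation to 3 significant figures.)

[H⁺] = 10^(−pH) = 10^(−2.51) = 3.090e-03 M. For HA ⇌ H⁺ + A⁻, Ka = [H⁺][A⁻]/[HA] = [H⁺]² / ([HA]₀ − [H⁺]) = (3.090e-03)² / (0.137 − 3.090e-03) = 7.13e-05.

K_a = 7.13e-05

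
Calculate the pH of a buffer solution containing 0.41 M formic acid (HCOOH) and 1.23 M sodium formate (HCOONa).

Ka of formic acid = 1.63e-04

pKa = -log(1.63e-04) = 3.79. pH = pKa + log([A⁻]/[HA]) = 3.79 + log(1.23/0.41)

pH = 4.26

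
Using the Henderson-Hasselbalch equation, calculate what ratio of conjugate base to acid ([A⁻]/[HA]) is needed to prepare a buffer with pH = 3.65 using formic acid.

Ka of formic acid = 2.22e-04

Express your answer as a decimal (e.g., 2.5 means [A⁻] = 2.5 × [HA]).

pKa = -log(2.22e-04) = 3.6536. pH = pKa + log([A⁻]/[HA]), so log([A⁻]/[HA]) = pH − pKa = 3.65 − 3.6536 = -0.0036. [A⁻]/[HA] = 10^(-0.0036) = 0.992

[A⁻]/[HA] = 0.992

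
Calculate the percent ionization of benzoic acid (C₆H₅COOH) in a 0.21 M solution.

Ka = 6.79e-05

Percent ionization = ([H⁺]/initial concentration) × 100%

Using Ka equilibrium: x² + Ka×x - Ka×C = 0. Solving: [H⁺] = 3.7423e-03. Percent = (3.7423e-03/0.21) × 100

Percent ionization = 1.78%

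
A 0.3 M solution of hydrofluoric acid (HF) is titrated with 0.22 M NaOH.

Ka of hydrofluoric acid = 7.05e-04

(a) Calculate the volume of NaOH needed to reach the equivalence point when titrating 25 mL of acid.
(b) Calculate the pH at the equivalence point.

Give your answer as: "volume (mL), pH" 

moles acid = 0.3 × 25/1000 = 0.0075 mol; V_base = moles/0.22 × 1000 = 34.1 mL. At equivalence only the conjugate base is present: [A⁻] = 0.0075/0.059 = 1.2692e-01 M. Kb = Kw/Ka = 1.42e-11; [OH⁻] = √(Kb × [A⁻]) = 1.3418e-06; pOH = 5.87; pH = 14 - pOH = 8.13.

V = 34.1 mL, pH = 8.13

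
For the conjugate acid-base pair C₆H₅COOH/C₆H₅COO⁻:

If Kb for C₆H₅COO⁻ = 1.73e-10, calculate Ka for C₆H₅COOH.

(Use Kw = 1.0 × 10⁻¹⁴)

For a conjugate pair Ka × Kb = Kw, so Ka = Kw/Kb = 1.0 × 10⁻¹⁴ / 1.73e-10 = 5.78e-05.

K_a = 5.78e-05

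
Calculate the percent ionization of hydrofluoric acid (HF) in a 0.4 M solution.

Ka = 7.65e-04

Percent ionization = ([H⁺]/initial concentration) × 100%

Using Ka equilibrium: x² + Ka×x - Ka×C = 0. Solving: [H⁺] = 1.7115e-02. Percent = (1.7115e-02/0.4) × 100

Percent ionization = 4.28%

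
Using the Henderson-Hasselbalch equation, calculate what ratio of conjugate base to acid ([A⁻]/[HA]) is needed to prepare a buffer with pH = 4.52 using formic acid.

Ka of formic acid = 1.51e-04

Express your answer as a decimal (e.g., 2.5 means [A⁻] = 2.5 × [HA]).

pKa = -log(1.51e-04) = 3.8210. pH = pKa + log([A⁻]/[HA]), so log([A⁻]/[HA]) = pH − pKa = 4.52 − 3.8210 = 0.6990. [A⁻]/[HA] = 10^(0.6990) = 5.00

[A⁻]/[HA] = 5.00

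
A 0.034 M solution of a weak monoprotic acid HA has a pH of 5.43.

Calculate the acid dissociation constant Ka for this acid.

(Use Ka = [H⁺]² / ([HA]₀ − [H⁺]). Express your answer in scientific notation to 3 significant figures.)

[H⁺] = 10^(−pH) = 10^(−5.43) = 3.715e-06 M. For HA ⇌ H⁺ + A⁻, Ka = [H⁺][A⁻]/[HA] = [H⁺]² / ([HA]₀ − [H⁺]) = (3.715e-06)² / (0.034 − 3.715e-06) = 4.06e-10.

K_a = 4.06e-10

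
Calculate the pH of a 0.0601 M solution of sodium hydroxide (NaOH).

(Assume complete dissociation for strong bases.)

[OH⁻] = 0.0601 M for strong base. pOH = -log[OH⁻] = 1.22, pH = 14 - pOH

pH = 12.78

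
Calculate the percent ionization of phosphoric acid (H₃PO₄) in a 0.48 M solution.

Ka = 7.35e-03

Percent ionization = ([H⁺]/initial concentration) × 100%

Using Ka equilibrium: x² + Ka×x - Ka×C = 0. Solving: [H⁺] = 5.5836e-02. Percent = (5.5836e-02/0.48) × 100

Percent ionization = 11.6%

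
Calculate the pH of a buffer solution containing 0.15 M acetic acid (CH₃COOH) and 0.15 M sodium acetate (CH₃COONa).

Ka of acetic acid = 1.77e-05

pKa = -log(1.77e-05) = 4.75. pH = pKa + log([A⁻]/[HA]) = 4.75 + log(0.15/0.15)

pH = 4.75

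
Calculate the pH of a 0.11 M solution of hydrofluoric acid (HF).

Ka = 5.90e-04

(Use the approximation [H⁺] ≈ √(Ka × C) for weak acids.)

[H⁺] = √(Ka × C) = √(5.90e-04 × 0.11) = 8.0561e-03. pH = -log(8.0561e-03)

pH = 2.09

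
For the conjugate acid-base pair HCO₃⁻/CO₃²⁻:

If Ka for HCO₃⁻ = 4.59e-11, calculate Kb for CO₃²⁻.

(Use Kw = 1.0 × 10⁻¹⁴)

For a conjugate pair Ka × Kb = Kw, so Kb = Kw/Ka = 1.0 × 10⁻¹⁴ / 4.59e-11 = 2.18e-04.

K_b = 2.18e-04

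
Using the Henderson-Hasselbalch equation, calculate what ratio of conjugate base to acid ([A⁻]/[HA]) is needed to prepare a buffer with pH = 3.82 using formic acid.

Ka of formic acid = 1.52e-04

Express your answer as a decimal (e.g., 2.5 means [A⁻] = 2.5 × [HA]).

pKa = -log(1.52e-04) = 3.8182. pH = pKa + log([A⁻]/[HA]), so log([A⁻]/[HA]) = pH − pKa = 3.82 − 3.8182 = 0.0018. [A⁻]/[HA] = 10^(0.0018) = 1.00

[A⁻]/[HA] = 1.00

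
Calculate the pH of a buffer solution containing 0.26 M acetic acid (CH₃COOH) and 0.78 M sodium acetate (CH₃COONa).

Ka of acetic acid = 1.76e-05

pKa = -log(1.76e-05) = 4.75. pH = pKa + log([A⁻]/[HA]) = 4.75 + log(0.78/0.26)

pH = 5.23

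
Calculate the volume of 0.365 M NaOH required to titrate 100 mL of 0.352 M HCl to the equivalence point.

At equivalence: moles acid = moles base. moles HCl = 0.352 × 100/1000 = 0.0352 mol. V_base = moles / 0.365 × 1000 = 96.4 mL.

V_{base} = 96.4 mL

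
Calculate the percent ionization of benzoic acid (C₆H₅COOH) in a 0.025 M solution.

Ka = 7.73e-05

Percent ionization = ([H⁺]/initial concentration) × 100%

Using Ka equilibrium: x² + Ka×x - Ka×C = 0. Solving: [H⁺] = 1.3520e-03. Percent = (1.3520e-03/0.025) × 100

Percent ionization = 5.41%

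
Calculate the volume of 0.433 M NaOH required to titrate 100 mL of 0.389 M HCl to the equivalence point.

At equivalence: moles acid = moles base. moles HCl = 0.389 × 100/1000 = 0.0389 mol. V_base = moles / 0.433 × 1000 = 89.8 mL.

V_{base} = 89.8 mL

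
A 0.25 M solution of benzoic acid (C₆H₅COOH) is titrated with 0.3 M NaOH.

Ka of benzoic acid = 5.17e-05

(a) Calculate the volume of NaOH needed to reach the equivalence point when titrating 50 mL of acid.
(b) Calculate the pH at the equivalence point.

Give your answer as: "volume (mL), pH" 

moles acid = 0.25 × 50/1000 = 0.0125 mol; V_base = moles/0.3 × 1000 = 41.7 mL. At equivalence only the conjugate base is present: [A⁻] = 0.0125/0.092 = 1.3636e-01 M. Kb = Kw/Ka = 1.93e-10; [OH⁻] = √(Kb × [A⁻]) = 5.1358e-06; pOH = 5.29; pH = 14 - pOH = 8.71.

V = 41.7 mL, pH = 8.71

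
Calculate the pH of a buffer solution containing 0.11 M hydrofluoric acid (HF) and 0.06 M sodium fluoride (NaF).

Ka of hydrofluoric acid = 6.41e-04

pKa = -log(6.41e-04) = 3.19. pH = pKa + log([A⁻]/[HA]) = 3.19 + log(0.06/0.11)

pH = 2.93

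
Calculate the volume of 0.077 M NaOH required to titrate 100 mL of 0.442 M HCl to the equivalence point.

At equivalence: moles acid = moles base. moles HCl = 0.442 × 100/1000 = 0.0442 mol. V_base = moles / 0.077 × 1000 = 574.0 mL.

V_{base} = 574.0 mL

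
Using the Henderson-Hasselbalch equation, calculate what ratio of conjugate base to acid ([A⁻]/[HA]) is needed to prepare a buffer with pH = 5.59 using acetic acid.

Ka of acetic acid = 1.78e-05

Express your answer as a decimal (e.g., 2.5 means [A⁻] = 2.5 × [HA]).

pKa = -log(1.78e-05) = 4.7496. pH = pKa + log([A⁻]/[HA]), so log([A⁻]/[HA]) = pH − pKa = 5.59 − 4.7496 = 0.8404. [A⁻]/[HA] = 10^(0.8404) = 6.93

[A⁻]/[HA] = 6.93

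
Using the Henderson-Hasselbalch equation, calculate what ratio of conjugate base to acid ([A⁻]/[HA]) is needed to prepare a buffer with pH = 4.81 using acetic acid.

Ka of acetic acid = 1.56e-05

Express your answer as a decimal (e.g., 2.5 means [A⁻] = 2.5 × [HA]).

pKa = -log(1.56e-05) = 4.8069. pH = pKa + log([A⁻]/[HA]), so log([A⁻]/[HA]) = pH − pKa = 4.81 − 4.8069 = 0.0031. [A⁻]/[HA] = 10^(0.0031) = 1.01

[A⁻]/[HA] = 1.01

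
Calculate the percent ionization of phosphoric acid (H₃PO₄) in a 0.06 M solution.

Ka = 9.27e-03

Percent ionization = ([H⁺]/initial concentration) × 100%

Using Ka equilibrium: x² + Ka×x - Ka×C = 0. Solving: [H⁺] = 1.9400e-02. Percent = (1.9400e-02/0.06) × 100

Percent ionization = 32.3%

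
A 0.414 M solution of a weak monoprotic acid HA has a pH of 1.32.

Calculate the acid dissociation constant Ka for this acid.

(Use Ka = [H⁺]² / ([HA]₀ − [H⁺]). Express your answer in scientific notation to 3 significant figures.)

[H⁺] = 10^(−pH) = 10^(−1.32) = 4.786e-02 M. For HA ⇌ H⁺ + A⁻, Ka = [H⁺][A⁻]/[HA] = [H⁺]² / ([HA]₀ − [H⁺]) = (4.786e-02)² / (0.414 − 4.786e-02) = 6.26e-03.

K_a = 6.26e-03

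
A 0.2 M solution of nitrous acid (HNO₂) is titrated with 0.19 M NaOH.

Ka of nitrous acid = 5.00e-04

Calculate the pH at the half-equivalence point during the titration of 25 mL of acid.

At half-equivalence [HA] = [A⁻], so Henderson-Hasselbalch gives pH = pKa = -log(5.00e-04) = 3.30.

pH = pKa = 3.30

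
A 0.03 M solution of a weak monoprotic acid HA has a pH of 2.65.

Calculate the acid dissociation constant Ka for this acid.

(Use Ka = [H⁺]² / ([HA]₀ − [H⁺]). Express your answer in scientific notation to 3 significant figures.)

[H⁺] = 10^(−pH) = 10^(−2.65) = 2.239e-03 M. For HA ⇌ H⁺ + A⁻, Ka = [H⁺][A⁻]/[HA] = [H⁺]² / ([HA]₀ − [H⁺]) = (2.239e-03)² / (0.03 − 2.239e-03) = 1.81e-04.

K_a = 1.81e-04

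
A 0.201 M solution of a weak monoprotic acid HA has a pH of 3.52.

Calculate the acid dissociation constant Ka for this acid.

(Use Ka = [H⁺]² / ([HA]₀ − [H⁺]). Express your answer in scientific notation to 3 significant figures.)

[H⁺] = 10^(−pH) = 10^(−3.52) = 3.020e-04 M. For HA ⇌ H⁺ + A⁻, Ka = [H⁺][A⁻]/[HA] = [H⁺]² / ([HA]₀ − [H⁺]) = (3.020e-04)² / (0.201 − 3.020e-04) = 4.54e-07.

K_a = 4.54e-07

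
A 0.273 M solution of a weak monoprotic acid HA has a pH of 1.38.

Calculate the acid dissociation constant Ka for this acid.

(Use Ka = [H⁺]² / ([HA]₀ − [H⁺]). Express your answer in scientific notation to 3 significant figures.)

[H⁺] = 10^(−pH) = 10^(−1.38) = 4.169e-02 M. For HA ⇌ H⁺ + A⁻, Ka = [H⁺][A⁻]/[HA] = [H⁺]² / ([HA]₀ − [H⁺]) = (4.169e-02)² / (0.273 − 4.169e-02) = 7.51e-03.

K_a = 7.51e-03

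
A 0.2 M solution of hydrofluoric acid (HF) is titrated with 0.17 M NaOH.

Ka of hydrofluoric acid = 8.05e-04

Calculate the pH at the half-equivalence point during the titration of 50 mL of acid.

At half-equivalence [HA] = [A⁻], so Henderson-Hasselbalch gives pH = pKa = -log(8.05e-04) = 3.09.

pH = pKa = 3.09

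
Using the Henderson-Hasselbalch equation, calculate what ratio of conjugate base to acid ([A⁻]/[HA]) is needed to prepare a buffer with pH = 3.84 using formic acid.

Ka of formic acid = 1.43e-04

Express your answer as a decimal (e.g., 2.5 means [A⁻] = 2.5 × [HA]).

pKa = -log(1.43e-04) = 3.8447. pH = pKa + log([A⁻]/[HA]), so log([A⁻]/[HA]) = pH − pKa = 3.84 − 3.8447 = -0.0047. [A⁻]/[HA] = 10^(-0.0047) = 0.989

[A⁻]/[HA] = 0.989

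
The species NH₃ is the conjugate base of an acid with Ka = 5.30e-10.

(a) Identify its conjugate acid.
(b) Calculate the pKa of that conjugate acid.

(a) The conjugate acid is formed by adding one H⁺ to NH₃, giving NH₄⁺. (b) pKa = -log(Ka) = -log(5.30e-10) = 9.28.

Conjugate acid: NH₄⁺; pK_a = 9.28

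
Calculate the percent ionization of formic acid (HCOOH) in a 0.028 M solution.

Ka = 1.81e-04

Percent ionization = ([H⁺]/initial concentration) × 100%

Using Ka equilibrium: x² + Ka×x - Ka×C = 0. Solving: [H⁺] = 2.1625e-03. Percent = (2.1625e-03/0.028) × 100

Percent ionization = 7.72%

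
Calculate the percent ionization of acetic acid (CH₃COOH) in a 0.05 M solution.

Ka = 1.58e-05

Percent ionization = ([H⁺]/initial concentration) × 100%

Using Ka equilibrium: x² + Ka×x - Ka×C = 0. Solving: [H⁺] = 8.8095e-04. Percent = (8.8095e-04/0.05) × 100

Percent ionization = 1.76%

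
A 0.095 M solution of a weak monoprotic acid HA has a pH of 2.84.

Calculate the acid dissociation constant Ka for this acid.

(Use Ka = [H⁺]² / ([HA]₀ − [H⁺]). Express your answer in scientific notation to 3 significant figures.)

[H⁺] = 10^(−pH) = 10^(−2.84) = 1.445e-03 M. For HA ⇌ H⁺ + A⁻, Ka = [H⁺][A⁻]/[HA] = [H⁺]² / ([HA]₀ − [H⁺]) = (1.445e-03)² / (0.095 − 1.445e-03) = 2.23e-05.

K_a = 2.23e-05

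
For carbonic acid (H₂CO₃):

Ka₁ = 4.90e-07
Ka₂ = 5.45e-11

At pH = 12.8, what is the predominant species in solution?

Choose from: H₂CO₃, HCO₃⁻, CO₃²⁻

pKa₁ = 6.31, pKa₂ = 10.26. For a polyprotic acid the predominant species crosses at each pKa: below pKa_n the protonated form dominates, above it the deprotonated form does. At pH = 12.8, the predominant species is CO₃²⁻.

CO₃²⁻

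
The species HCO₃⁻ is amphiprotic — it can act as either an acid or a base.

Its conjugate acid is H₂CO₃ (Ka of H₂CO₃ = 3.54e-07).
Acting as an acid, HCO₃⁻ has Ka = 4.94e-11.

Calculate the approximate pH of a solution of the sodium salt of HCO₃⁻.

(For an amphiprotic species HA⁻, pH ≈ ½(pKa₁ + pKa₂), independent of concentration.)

pKa₁ = -log(3.54e-07) = 6.45; pKa₂ = -log(4.94e-11) = 10.31. For an amphiprotic species, pH ≈ ½(pKa₁ + pKa₂) = ½(6.45 + 10.31) = 8.38.

pH = 8.38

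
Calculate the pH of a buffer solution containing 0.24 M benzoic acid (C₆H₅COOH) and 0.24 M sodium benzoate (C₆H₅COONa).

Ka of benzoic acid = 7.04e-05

pKa = -log(7.04e-05) = 4.15. pH = pKa + log([A⁻]/[HA]) = 4.15 + log(0.24/0.24)

pH = 4.15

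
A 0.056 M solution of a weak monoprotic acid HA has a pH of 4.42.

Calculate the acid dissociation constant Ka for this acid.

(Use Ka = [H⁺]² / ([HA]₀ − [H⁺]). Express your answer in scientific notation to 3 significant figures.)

[H⁺] = 10^(−pH) = 10^(−4.42) = 3.802e-05 M. For HA ⇌ H⁺ + A⁻, Ka = [H⁺][A⁻]/[HA] = [H⁺]² / ([HA]₀ − [H⁺]) = (3.802e-05)² / (0.056 − 3.802e-05) = 2.58e-08.

K_a = 2.58e-08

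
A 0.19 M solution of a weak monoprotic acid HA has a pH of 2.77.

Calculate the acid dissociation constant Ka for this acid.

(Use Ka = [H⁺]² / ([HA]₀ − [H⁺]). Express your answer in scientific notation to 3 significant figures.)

[H⁺] = 10^(−pH) = 10^(−2.77) = 1.698e-03 M. For HA ⇌ H⁺ + A⁻, Ka = [H⁺][A⁻]/[HA] = [H⁺]² / ([HA]₀ − [H⁺]) = (1.698e-03)² / (0.19 − 1.698e-03) = 1.53e-05.

K_a = 1.53e-05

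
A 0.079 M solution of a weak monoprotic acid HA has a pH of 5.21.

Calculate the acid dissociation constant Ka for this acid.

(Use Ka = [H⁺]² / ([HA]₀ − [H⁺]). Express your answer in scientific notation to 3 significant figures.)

[H⁺] = 10^(−pH) = 10^(−5.21) = 6.166e-06 M. For HA ⇌ H⁺ + A⁻, Ka = [H⁺][A⁻]/[HA] = [H⁺]² / ([HA]₀ − [H⁺]) = (6.166e-06)² / (0.079 − 6.166e-06) = 4.81e-10.

K_a = 4.81e-10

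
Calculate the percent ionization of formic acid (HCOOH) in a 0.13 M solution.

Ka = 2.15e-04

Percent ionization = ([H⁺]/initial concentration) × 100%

Using Ka equilibrium: x² + Ka×x - Ka×C = 0. Solving: [H⁺] = 5.1804e-03. Percent = (5.1804e-03/0.13) × 100

Percent ionization = 3.98%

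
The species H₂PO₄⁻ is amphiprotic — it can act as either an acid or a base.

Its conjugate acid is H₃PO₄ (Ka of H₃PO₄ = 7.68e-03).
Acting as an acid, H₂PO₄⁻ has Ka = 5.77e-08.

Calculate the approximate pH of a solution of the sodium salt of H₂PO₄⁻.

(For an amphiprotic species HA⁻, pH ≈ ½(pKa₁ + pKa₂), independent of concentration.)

pKa₁ = -log(7.68e-03) = 2.11; pKa₂ = -log(5.77e-08) = 7.24. For an amphiprotic species, pH ≈ ½(pKa₁ + pKa₂) = ½(2.11 + 7.24) = 4.68.

pH = 4.68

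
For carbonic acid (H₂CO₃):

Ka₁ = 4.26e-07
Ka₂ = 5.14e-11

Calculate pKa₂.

pKa₂ = -log(Ka₂) = -log(5.14e-11) = 10.29.

pK_{a2} = 10.29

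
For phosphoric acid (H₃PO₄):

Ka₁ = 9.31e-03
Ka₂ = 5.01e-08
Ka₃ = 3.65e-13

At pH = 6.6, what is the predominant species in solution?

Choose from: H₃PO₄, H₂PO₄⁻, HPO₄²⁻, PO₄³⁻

pKa₁ = 2.03, pKa₂ = 7.30, pKa₃ = 12.44. For a polyprotic acid the predominant species crosses at each pKa: below pKa_n the protonated form dominates, above it the deprotonated form does. At pH = 6.6, the predominant species is H₂PO₄⁻.

H₂PO₄⁻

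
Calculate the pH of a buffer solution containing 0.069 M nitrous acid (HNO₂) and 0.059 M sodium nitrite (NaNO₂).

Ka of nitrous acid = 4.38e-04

pKa = -log(4.38e-04) = 3.36. pH = pKa + log([A⁻]/[HA]) = 3.36 + log(0.059/0.069)

pH = 3.29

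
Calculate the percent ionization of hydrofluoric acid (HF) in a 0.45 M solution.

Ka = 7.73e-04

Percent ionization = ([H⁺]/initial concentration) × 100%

Using Ka equilibrium: x² + Ka×x - Ka×C = 0. Solving: [H⁺] = 1.8268e-02. Percent = (1.8268e-02/0.45) × 100

Percent ionization = 4.06%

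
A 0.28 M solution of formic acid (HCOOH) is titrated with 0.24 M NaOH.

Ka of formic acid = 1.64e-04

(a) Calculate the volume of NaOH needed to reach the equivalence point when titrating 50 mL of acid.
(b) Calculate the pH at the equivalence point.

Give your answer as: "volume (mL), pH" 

moles acid = 0.28 × 50/1000 = 0.014 mol; V_base = moles/0.24 × 1000 = 58.3 mL. At equivalence only the conjugate base is present: [A⁻] = 0.014/0.108 = 1.2923e-01 M. Kb = Kw/Ka = 6.10e-11; [OH⁻] = √(Kb × [A⁻]) = 2.8071e-06; pOH = 5.55; pH = 14 - pOH = 8.45.

V = 58.3 mL, pH = 8.45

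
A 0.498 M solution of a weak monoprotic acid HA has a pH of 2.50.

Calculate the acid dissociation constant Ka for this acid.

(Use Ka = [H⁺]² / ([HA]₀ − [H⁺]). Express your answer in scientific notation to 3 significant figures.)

[H⁺] = 10^(−pH) = 10^(−2.50) = 3.162e-03 M. For HA ⇌ H⁺ + A⁻, Ka = [H⁺][A⁻]/[HA] = [H⁺]² / ([HA]₀ − [H⁺]) = (3.162e-03)² / (0.498 − 3.162e-03) = 2.02e-05.

K_a = 2.02e-05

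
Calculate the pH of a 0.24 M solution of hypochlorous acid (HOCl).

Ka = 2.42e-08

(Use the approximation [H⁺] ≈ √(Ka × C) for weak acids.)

[H⁺] = √(Ka × C) = √(2.42e-08 × 0.24) = 7.6210e-05. pH = -log(7.6210e-05)

pH = 4.12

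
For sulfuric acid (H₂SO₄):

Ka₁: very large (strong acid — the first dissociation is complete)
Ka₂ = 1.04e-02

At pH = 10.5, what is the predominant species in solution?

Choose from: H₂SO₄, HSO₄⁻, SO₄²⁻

The first dissociation is complete, so H₂SO₄ itself is never the predominant species in water; pKa₂ = -log(1.04e-02) = 1.98. For a polyprotic acid the predominant species crosses at each pKa: below pKa_n the protonated form dominates, above it the deprotonated form does. At pH = 10.5, the predominant species is SO₄²⁻.

SO₄²⁻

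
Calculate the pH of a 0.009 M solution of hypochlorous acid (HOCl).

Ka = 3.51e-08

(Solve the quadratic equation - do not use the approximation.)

x² + Ka×x - Ka×C = 0. Using quadratic formula: [H⁺] = 1.7756e-05

pH = 4.75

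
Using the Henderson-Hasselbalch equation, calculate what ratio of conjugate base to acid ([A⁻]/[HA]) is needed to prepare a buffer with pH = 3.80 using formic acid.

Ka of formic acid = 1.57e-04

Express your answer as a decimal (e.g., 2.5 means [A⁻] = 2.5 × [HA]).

pKa = -log(1.57e-04) = 3.8041. pH = pKa + log([A⁻]/[HA]), so log([A⁻]/[HA]) = pH − pKa = 3.80 − 3.8041 = -0.0041. [A⁻]/[HA] = 10^(-0.0041) = 0.991

[A⁻]/[HA] = 0.991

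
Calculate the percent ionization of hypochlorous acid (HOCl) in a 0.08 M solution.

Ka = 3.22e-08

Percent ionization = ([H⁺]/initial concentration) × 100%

Using Ka equilibrium: x² + Ka×x - Ka×C = 0. Solving: [H⁺] = 5.0738e-05. Percent = (5.0738e-05/0.08) × 100

Percent ionization = 0.0634%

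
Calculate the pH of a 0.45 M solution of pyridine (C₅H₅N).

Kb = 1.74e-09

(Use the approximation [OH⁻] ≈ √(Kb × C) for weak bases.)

[OH⁻] = √(Kb × C) = √(1.74e-09 × 0.45) = 2.7982e-05. pOH = 4.55, pH = 14 - pOH

pH = 9.45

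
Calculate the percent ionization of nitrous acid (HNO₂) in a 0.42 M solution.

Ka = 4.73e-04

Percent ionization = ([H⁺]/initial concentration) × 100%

Using Ka equilibrium: x² + Ka×x - Ka×C = 0. Solving: [H⁺] = 1.3860e-02. Percent = (1.3860e-02/0.42) × 100

Percent ionization = 3.3%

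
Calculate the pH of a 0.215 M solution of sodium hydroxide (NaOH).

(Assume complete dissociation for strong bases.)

[OH⁻] = 0.215 M for strong base. pOH = -log[OH⁻] = 0.67, pH = 14 - pOH

pH = 13.33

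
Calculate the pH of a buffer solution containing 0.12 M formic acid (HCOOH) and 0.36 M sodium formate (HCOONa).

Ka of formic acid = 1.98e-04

pKa = -log(1.98e-04) = 3.70. pH = pKa + log([A⁻]/[HA]) = 3.70 + log(0.36/0.12)

pH = 4.18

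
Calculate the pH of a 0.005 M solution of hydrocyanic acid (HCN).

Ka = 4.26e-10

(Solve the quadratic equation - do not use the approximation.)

x² + Ka×x - Ka×C = 0. Using quadratic formula: [H⁺] = 1.4592e-06

pH = 5.84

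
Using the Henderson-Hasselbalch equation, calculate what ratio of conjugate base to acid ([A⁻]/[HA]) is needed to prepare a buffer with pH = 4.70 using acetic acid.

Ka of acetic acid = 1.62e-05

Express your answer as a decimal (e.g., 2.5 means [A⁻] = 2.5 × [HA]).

pKa = -log(1.62e-05) = 4.7905. pH = pKa + log([A⁻]/[HA]), so log([A⁻]/[HA]) = pH − pKa = 4.70 − 4.7905 = -0.0905. [A⁻]/[HA] = 10^(-0.0905) = 0.812

[A⁻]/[HA] = 0.812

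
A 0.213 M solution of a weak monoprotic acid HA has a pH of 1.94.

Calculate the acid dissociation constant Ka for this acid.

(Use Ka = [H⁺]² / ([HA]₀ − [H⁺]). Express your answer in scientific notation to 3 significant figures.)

[H⁺] = 10^(−pH) = 10^(−1.94) = 1.148e-02 M. For HA ⇌ H⁺ + A⁻, Ka = [H⁺][A⁻]/[HA] = [H⁺]² / ([HA]₀ − [H⁺]) = (1.148e-02)² / (0.213 − 1.148e-02) = 6.54e-04.

K_a = 6.54e-04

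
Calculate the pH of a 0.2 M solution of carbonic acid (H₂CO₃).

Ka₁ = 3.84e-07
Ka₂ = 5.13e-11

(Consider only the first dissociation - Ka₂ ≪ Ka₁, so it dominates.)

First dissociation dominates. From Ka₁ = [H⁺][HA⁻]/[H₂A], x² + Ka₁·x − Ka₁·C = 0 with C = 0.2 M and Ka₁ = 3.84e-07. Solving: [H⁺] = (−Ka₁ + √(Ka₁² + 4·Ka₁·C)) / 2 = 2.7694e-04 M. pH = -log(2.7694e-04) = 3.56.

pH = 3.56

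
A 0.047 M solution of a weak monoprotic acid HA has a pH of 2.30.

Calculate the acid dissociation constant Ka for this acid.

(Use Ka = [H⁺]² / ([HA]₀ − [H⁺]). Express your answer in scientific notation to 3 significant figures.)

[H⁺] = 10^(−pH) = 10^(−2.30) = 5.012e-03 M. For HA ⇌ H⁺ + A⁻, Ka = [H⁺][A⁻]/[HA] = [H⁺]² / ([HA]₀ − [H⁺]) = (5.012e-03)² / (0.047 − 5.012e-03) = 5.98e-04.

K_a = 5.98e-04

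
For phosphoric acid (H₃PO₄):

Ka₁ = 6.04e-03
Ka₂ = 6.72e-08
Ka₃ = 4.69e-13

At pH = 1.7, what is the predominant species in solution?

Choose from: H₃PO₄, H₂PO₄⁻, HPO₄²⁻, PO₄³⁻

pKa₁ = 2.22, pKa₂ = 7.17, pKa₃ = 12.33. For a polyprotic acid the predominant species crosses at each pKa: below pKa_n the protonated form dominates, above it the deprotonated form does. At pH = 1.7, the predominant species is H₃PO₄.

H₃PO₄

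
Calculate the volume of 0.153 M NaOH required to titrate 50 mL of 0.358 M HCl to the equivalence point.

At equivalence: moles acid = moles base. moles HCl = 0.358 × 50/1000 = 0.0179 mol. V_base = moles / 0.153 × 1000 = 117.0 mL.

V_{base} = 117.0 mL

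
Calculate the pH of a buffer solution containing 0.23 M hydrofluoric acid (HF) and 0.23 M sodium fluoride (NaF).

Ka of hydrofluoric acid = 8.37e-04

pKa = -log(8.37e-04) = 3.08. pH = pKa + log([A⁻]/[HA]) = 3.08 + log(0.23/0.23)

pH = 3.08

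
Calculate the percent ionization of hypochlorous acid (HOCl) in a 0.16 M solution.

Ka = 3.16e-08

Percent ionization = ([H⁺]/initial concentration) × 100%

Using Ka equilibrium: x² + Ka×x - Ka×C = 0. Solving: [H⁺] = 7.1090e-05. Percent = (7.1090e-05/0.16) × 100

Percent ionization = 0.0444%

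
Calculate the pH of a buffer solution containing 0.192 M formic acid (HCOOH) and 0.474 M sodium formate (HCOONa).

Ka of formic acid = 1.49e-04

pKa = -log(1.49e-04) = 3.83. pH = pKa + log([A⁻]/[HA]) = 3.83 + log(0.474/0.192)

pH = 4.22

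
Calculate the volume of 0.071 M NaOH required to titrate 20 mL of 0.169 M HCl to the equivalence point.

At equivalence: moles acid = moles base. moles HCl = 0.169 × 20/1000 = 0.00338 mol. V_base = moles / 0.071 × 1000 = 47.6 mL.

V_{base} = 47.6 mL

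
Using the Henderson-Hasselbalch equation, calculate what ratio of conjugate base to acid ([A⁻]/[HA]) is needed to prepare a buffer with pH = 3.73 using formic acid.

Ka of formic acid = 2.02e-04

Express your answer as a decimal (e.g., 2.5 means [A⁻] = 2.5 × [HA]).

pKa = -log(2.02e-04) = 3.6946. pH = pKa + log([A⁻]/[HA]), so log([A⁻]/[HA]) = pH − pKa = 3.73 − 3.6946 = 0.0354. [A⁻]/[HA] = 10^(0.0354) = 1.08

[A⁻]/[HA] = 1.08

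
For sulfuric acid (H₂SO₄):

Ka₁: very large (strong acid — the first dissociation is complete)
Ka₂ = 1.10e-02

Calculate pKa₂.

pKa₂ = -log(Ka₂) = -log(1.10e-02) = 1.96.

pK_{a2} = 1.96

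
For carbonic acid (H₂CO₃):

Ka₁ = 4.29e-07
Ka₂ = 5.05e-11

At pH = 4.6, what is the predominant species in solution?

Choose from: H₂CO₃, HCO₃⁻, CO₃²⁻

pKa₁ = 6.37, pKa₂ = 10.30. For a polyprotic acid the predominant species crosses at each pKa: below pKa_n the protonated form dominates, above it the deprotonated form does. At pH = 4.6, the predominant species is H₂CO₃.

H₂CO₃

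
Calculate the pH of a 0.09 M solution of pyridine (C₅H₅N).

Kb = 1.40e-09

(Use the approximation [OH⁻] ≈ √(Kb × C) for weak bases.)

[OH⁻] = √(Kb × C) = √(1.40e-09 × 0.09) = 1.1225e-05. pOH = 4.95, pH = 14 - pOH

pH = 9.05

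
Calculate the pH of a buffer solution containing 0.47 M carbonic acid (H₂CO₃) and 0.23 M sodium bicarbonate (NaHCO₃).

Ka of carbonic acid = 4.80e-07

pKa = -log(4.80e-07) = 6.32. pH = pKa + log([A⁻]/[HA]) = 6.32 + log(0.23/0.47)

pH = 6.01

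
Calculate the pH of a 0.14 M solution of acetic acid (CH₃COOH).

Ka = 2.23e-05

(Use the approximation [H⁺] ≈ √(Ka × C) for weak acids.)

[H⁺] = √(Ka × C) = √(2.23e-05 × 0.14) = 1.7669e-03. pH = -log(1.7669e-03)

pH = 2.75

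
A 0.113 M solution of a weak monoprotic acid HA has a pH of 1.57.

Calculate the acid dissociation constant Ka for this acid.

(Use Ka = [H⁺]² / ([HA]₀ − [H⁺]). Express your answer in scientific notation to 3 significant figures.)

[H⁺] = 10^(−pH) = 10^(−1.57) = 2.692e-02 M. For HA ⇌ H⁺ + A⁻, Ka = [H⁺][A⁻]/[HA] = [H⁺]² / ([HA]₀ − [H⁺]) = (2.692e-02)² / (0.113 − 2.692e-02) = 8.42e-03.

K_a = 8.42e-03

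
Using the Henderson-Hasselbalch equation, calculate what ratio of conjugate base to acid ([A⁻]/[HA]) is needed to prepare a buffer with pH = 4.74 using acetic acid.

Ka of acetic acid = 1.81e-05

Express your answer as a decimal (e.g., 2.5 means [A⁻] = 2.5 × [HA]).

pKa = -log(1.81e-05) = 4.7423. pH = pKa + log([A⁻]/[HA]), so log([A⁻]/[HA]) = pH − pKa = 4.74 − 4.7423 = -0.0023. [A⁻]/[HA] = 10^(-0.0023) = 0.995

[A⁻]/[HA] = 0.995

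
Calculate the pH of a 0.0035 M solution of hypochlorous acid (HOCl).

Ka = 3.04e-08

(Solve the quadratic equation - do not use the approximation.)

x² + Ka×x - Ka×C = 0. Using quadratic formula: [H⁺] = 1.0300e-05

pH = 4.99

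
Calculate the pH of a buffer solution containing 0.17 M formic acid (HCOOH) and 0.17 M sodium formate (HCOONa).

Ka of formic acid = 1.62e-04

pKa = -log(1.62e-04) = 3.79. pH = pKa + log([A⁻]/[HA]) = 3.79 + log(0.17/0.17)

pH = 3.79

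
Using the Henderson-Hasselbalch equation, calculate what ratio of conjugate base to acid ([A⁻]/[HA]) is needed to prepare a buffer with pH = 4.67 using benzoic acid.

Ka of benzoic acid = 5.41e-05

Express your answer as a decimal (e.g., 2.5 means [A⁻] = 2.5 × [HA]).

pKa = -log(5.41e-05) = 4.2668. pH = pKa + log([A⁻]/[HA]), so log([A⁻]/[HA]) = pH − pKa = 4.67 − 4.2668 = 0.4032. [A⁻]/[HA] = 10^(0.4032) = 2.53

[A⁻]/[HA] = 2.53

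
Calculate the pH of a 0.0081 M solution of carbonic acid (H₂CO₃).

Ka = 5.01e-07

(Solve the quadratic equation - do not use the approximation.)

x² + Ka×x - Ka×C = 0. Using quadratic formula: [H⁺] = 6.3453e-05

pH = 4.20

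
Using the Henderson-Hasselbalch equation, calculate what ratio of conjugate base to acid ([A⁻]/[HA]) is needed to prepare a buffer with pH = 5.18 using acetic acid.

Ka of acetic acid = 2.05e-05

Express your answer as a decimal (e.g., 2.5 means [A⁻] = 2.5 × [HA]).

pKa = -log(2.05e-05) = 4.6882. pH = pKa + log([A⁻]/[HA]), so log([A⁻]/[HA]) = pH − pKa = 5.18 − 4.6882 = 0.4918. [A⁻]/[HA] = 10^(0.4918) = 3.10

[A⁻]/[HA] = 3.10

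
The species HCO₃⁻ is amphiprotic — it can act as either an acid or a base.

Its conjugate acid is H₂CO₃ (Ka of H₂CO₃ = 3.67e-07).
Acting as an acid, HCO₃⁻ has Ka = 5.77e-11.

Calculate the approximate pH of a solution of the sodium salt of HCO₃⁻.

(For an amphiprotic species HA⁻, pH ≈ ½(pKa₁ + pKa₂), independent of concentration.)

pKa₁ = -log(3.67e-07) = 6.44; pKa₂ = -log(5.77e-11) = 10.24. For an amphiprotic species, pH ≈ ½(pKa₁ + pKa₂) = ½(6.44 + 10.24) = 8.34.

pH = 8.34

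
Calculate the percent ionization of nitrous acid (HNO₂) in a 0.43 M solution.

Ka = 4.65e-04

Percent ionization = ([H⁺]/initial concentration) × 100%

Using Ka equilibrium: x² + Ka×x - Ka×C = 0. Solving: [H⁺] = 1.3910e-02. Percent = (1.3910e-02/0.43) × 100

Percent ionization = 3.23%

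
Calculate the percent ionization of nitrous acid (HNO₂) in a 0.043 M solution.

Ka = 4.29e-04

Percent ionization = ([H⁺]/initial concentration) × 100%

Using Ka equilibrium: x² + Ka×x - Ka×C = 0. Solving: [H⁺] = 4.0859e-03. Percent = (4.0859e-03/0.043) × 100

Percent ionization = 9.5%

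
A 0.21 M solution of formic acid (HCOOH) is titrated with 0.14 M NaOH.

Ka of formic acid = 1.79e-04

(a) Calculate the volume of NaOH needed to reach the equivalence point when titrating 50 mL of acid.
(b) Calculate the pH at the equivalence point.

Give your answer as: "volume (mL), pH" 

moles acid = 0.21 × 50/1000 = 0.0105 mol; V_base = moles/0.14 × 1000 = 75.0 mL. At equivalence only the conjugate base is present: [A⁻] = 0.0105/0.125 = 8.4000e-02 M. Kb = Kw/Ka = 5.59e-11; [OH⁻] = √(Kb × [A⁻]) = 2.1663e-06; pOH = 5.66; pH = 14 - pOH = 8.34.

V = 75.0 mL, pH = 8.34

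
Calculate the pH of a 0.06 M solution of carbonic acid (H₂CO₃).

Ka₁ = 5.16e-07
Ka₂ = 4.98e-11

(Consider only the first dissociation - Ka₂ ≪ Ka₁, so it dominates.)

First dissociation dominates. From Ka₁ = [H⁺][HA⁻]/[H₂A], x² + Ka₁·x − Ka₁·C = 0 with C = 0.06 M and Ka₁ = 5.16e-07. Solving: [H⁺] = (−Ka₁ + √(Ka₁² + 4·Ka₁·C)) / 2 = 1.7570e-04 M. pH = -log(1.7570e-04) = 3.76.

pH = 3.76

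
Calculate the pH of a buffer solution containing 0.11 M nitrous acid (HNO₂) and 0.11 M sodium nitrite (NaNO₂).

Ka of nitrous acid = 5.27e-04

pKa = -log(5.27e-04) = 3.28. pH = pKa + log([A⁻]/[HA]) = 3.28 + log(0.11/0.11)

pH = 3.28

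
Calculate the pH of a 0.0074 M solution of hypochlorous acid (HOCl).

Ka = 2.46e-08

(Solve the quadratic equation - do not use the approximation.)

x² + Ka×x - Ka×C = 0. Using quadratic formula: [H⁺] = 1.3480e-05

pH = 4.87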